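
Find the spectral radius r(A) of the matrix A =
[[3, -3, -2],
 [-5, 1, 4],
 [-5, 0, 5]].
r(A) = (8 + sqrt(104))/2 ≈ 9.099

The eigenvalues of A are the roots of its characteristic polynomial. With M = A (coefficients from the trace, the sum of principal 2x2 minors, and det A):
  p(λ) = det(λ I - M) = λ^3 - 9λ^2 - 2λ + 10.
By the rational root theorem any rational root is an integer divisor of 10. Testing λ = 1: p(1) = 1 - 9 - 2 + 10 = 0, so λ = 1 is a root. Dividing out (λ - 1) leaves p(λ) = (λ - 1)(λ^2 - 8λ - 10). For λ^2 - 8λ - 10 the discriminant is 104. It is nonnegative but not a perfect square, so the roots are real and irrational: λ = (8 ± sqrt(104))/2 ≈ 9.099, -1.099.
Thus the eigenvalues (to 4 decimals) are 9.099 (modulus 9.099); -1.099 (modulus 1.099); 1 (modulus 1). The spectral radius is the largest modulus: r(A) = (8 + sqrt(104))/2 ≈ 9.099. (Cross-check: r(A) ≤ ||A||_2 ≈ 10.3207; equality holds whenever A is normal, though it can also hold for some non-normal A.)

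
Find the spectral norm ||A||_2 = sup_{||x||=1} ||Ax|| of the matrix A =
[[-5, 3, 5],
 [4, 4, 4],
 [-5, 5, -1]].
||A||_2 ≈ 9.5489 (= sqrt(largest eigenvalue of A^T A))

||A||_2 = sigma_max(A) = sqrt(lambda_max(A^T A)). Form the symmetric matrix M = A^T A =
[[66, -24, -4],
 [-24, 50, 26],
 [-4, 26, 42]].
Its characteristic polynomial (trace, sum of principal 2x2 minors, determinant of M give the coefficients) is
  p(λ) = det(λ I - M) = λ^3 - 158λ^2 + 6904λ - 73984.
No integer candidate from the rational root theorem (±divisors of 73984) is a root, so the roots are irrational. The cubic discriminant is Δ = 11213924608 > 0, so there are three distinct real roots. p(15) = -2599 and p(16) = 128 have opposite signs, so a root lies in (15, 16); Newton's method refines it to λ ≈ 15.9512. p(50) = 1216 and p(51) = -187 have opposite signs, so a root lies in (50, 51); Newton's method refines it to λ ≈ 50.8672. p(91) = -547 and p(92) = 2560 have opposite signs, so a root lies in (91, 92); Newton's method refines it to λ ≈ 91.1816. Check (Vieta): the three roots sum to 158, matching tr M = 158.
So the eigenvalues of A^T A are ≈ 15.9512, 50.8672, 91.1816 (all ≥ 0, as they must be for A^T A). The largest is λ_max ≈ 91.1816, hence ||A||_2 = sqrt(λ_max) ≈ 9.5489.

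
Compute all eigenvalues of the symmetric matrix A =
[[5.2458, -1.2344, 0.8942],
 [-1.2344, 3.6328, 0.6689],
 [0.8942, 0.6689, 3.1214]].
sigma(A) ≈ {2, 4, 6}

A is real symmetric, so its spectrum consists of real eigenvalues. Expanding the characteristic polynomial of the displayed matrix gives
  det(λ I - A) = p(λ) = λ^3 + (-12)λ^2 + (44)λ + (-48).
Solving p(λ) = 0 yields eigenvalues ≈ 2, 4, 6. (A is shown rounded to 4 decimals, so these recover the underlying integer eigenvalues to within that precision.)
Verification: the trace of A = 12 equals the sum of eigenvalues 12, and det(A) ≈ 47.9996 matches the eigenvalue product 48.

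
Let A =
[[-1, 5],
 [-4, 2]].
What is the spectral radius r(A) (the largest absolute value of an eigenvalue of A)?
r(A) = sqrt(18) ≈ 4.2426

The eigenvalues of A are the roots of its characteristic polynomial. With M = A (coefficients from the trace and determinant):
  p(λ) = det(λ I - M) = λ^2 - λ + 18.
For λ^2 - λ + 18 the discriminant is -71. It is negative, so the roots are the complex-conjugate pair λ = 1/2 ± (sqrt(71)/2) i ≈ 0.5 ± 4.2131i. For a conjugate pair the product of the roots equals the constant term, so |λ|^2 = 18 and |λ| = sqrt(18) ≈ 4.2426.
Thus the eigenvalues (to 4 decimals) are 0.5 ± 4.2131i (modulus 4.2426). The spectral radius is the largest modulus: r(A) = sqrt(18) ≈ 4.2426. (Cross-check: r(A) ≤ ||A||_2 ≈ 6.1088; equality holds whenever A is normal, though it can also hold for some non-normal A.)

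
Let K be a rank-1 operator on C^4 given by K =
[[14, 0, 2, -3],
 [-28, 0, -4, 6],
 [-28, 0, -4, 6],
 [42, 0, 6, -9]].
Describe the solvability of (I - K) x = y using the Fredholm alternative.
(I - K) is singular (det(I - K) = 0, i.e. 1 ∈ sigma(K)). (I - K) x = y is solvable iff y ⊥ ker((I - K)^*) = span{(14, 0, 2, -3)}, i.e. iff 14y_1 + 2y_3 - 3y_4 = 0. When solvable, the solutions are x = y + c·(1, -2, -2, 3), c arbitrary (ker(I - K) = span{(1, -2, -2, 3)}, dimension 1).

K has rank 1, so it is an outer product K = u v^T: every row of K is a multiple of one row vector. Reading off the entries, u = (1, -2, -2, 3) and v = (14, 0, 2, -3) (row i of K equals u_i·v^T). A rank-one matrix u v^T satisfies K u = u (v·u) and kills the (3)-dimensional subspace v^⊥, so its characteristic polynomial is lambda^3 (lambda - v·u) with v·u = tr K = 1. Hence the eigenvalues of I - K are 1 (multiplicity 3) and 1 - (1) = 0, so det(I - K) = 0. (Direct check: I - K =
[[-13, 0, -2, 3],
 [28, 1, 4, -6],
 [28, 0, 5, -6],
 [-42, 0, -6, 10]]
has determinant 0.) So 1 is an eigenvalue of K and (I - K) is not invertible. The finite-dimensional Fredholm alternative says: either (I - K) is invertible, or ker(I - K) ≠ {0} and then range(I - K) = ker((I - K)^*)^⊥, with dim ker(I - K) = dim ker((I - K)^*). We are in the second case, so we need both kernels. Kernel of I - K: (I - K) u = u - u (v·u) = u - u = 0, so ker(I - K) = span{u} = span{(1, -2, -2, 3)} (it is exactly 1-dimensional because rank(I - K) = 3). Kernel of the adjoint: K is real, so (I - K)^* = I - K^T = I - v u^T, and (I - v u^T) v = v - v (u·v) = 0; hence ker((I - K)^*) = span{v} = span{(14, 0, 2, -3)}. Therefore (I - K) x = y is solvable iff <y, v> = 0, i.e. iff 14y_1 + 2y_3 - 3y_4 = 0. When this holds, K y = u (v·y) = 0, so (I - K) y = y and x = y is a particular solution; the full solution set is the line x = y + c·u = y + c·(1, -2, -2, 3), c ∈ C.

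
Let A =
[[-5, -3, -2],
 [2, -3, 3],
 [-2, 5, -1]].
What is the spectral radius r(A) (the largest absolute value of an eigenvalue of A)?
r(A) = sqrt(32) ≈ 5.6569

The eigenvalues of A are the roots of its characteristic polynomial. With M = A (coefficients from the trace, the sum of principal 2x2 minors, and det A):
  p(λ) = det(λ I - M) = λ^3 + 9λ^2 + 10λ - 64.
By the rational root theorem any rational root is an integer divisor of 64. Testing λ = 2: p(2) = 8 + 36 + 20 - 64 = 0, so λ = 2 is a root. Dividing out (λ - 2) leaves p(λ) = (λ - 2)(λ^2 + 11λ + 32). For λ^2 + 11λ + 32 the discriminant is -7. It is negative, so the roots are the complex-conjugate pair λ = -11/2 ± (sqrt(7)/2) i ≈ -5.5 ± 1.3229i. For a conjugate pair the product of the roots equals the constant term, so |λ|^2 = 32 and |λ| = sqrt(32) ≈ 5.6569.
Thus the eigenvalues (to 4 decimals) are -5.5 ± 1.3229i (modulus 5.6569); 2 (modulus 2). The spectral radius is the largest modulus: r(A) = sqrt(32) ≈ 5.6569. (Cross-check: r(A) ≤ ||A||_2 ≈ 6.9895; equality holds whenever A is normal, though it can also hold for some non-normal A.)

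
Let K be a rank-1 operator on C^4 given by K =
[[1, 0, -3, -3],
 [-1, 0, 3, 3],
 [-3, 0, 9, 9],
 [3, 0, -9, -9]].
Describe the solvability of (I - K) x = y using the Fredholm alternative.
(I - K) is singular (det(I - K) = 0, i.e. 1 ∈ sigma(K)). (I - K) x = y is solvable iff y ⊥ ker((I - K)^*) = span{(1, 0, -3, -3)}, i.e. iff y_1 - 3y_3 - 3y_4 = 0. When solvable, the solutions are x = y + c·(1, -1, -3, 3), c arbitrary (ker(I - K) = span{(1, -1, -3, 3)}, dimension 1).

K has rank 1, so it is an outer product K = u v^T: every row of K is a multiple of one row vector. Reading off the entries, u = (1, -1, -3, 3) and v = (1, 0, -3, -3) (row i of K equals u_i·v^T). A rank-one matrix u v^T satisfies K u = u (v·u) and kills the (3)-dimensional subspace v^⊥, so its characteristic polynomial is lambda^3 (lambda - v·u) with v·u = tr K = 1. Hence the eigenvalues of I - K are 1 (multiplicity 3) and 1 - (1) = 0, so det(I - K) = 0. (Direct check: I - K =
[[0, 0, 3, 3],
 [1, 1, -3, -3],
 [3, 0, -8, -9],
 [-3, 0, 9, 10]]
has determinant 0.) So 1 is an eigenvalue of K and (I - K) is not invertible. The finite-dimensional Fredholm alternative says: either (I - K) is invertible, or ker(I - K) ≠ {0} and then range(I - K) = ker((I - K)^*)^⊥, with dim ker(I - K) = dim ker((I - K)^*). We are in the second case, so we need both kernels. Kernel of I - K: (I - K) u = u - u (v·u) = u - u = 0, so ker(I - K) = span{u} = span{(1, -1, -3, 3)} (it is exactly 1-dimensional because rank(I - K) = 3). Kernel of the adjoint: K is real, so (I - K)^* = I - K^T = I - v u^T, and (I - v u^T) v = v - v (u·v) = 0; hence ker((I - K)^*) = span{v} = span{(1, 0, -3, -3)}. Therefore (I - K) x = y is solvable iff <y, v> = 0, i.e. iff y_1 - 3y_3 - 3y_4 = 0. When this holds, K y = u (v·y) = 0, so (I - K) y = y and x = y is a particular solution; the full solution set is the line x = y + c·u = y + c·(1, -1, -3, 3), c ∈ C.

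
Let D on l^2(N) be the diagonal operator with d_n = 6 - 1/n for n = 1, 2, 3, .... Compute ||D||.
||D|| = 6

For a diagonal operator on l^2 with entries d_n, ||D|| = sup_n |d_n|. Here d_1 = 5, d_2 = 11/2, ..., and d_n = 6 - 1/n increases monotonically toward 6. All terms lie in [5, 6), so |d_n| = d_n and the supremum is the limit 6, which is not attained by any individual d_n. Hence ||D|| = 6.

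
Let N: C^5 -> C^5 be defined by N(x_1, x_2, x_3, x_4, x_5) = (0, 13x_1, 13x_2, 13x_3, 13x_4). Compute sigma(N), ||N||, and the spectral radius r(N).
sigma(N) = {0}; ||N|| = 13; r(N) = 0. (N is nilpotent with N^5 = 0.)

On C^5, N is a strictly lower-triangular matrix with 13 on the subdiagonal and zeros elsewhere, so its characteristic polynomial is lambda^5 and every eigenvalue is 0: sigma(N) = {0}. For the operator norm, N e_i = 13e_{i+1} for i = 1, ..., 4 and N e_5 = 0, so the singular values of N are 13 (with multiplicity 4) and 0; hence ||N|| = 13. The spectral radius r(N) = max|lambda| = 0. Note ||N|| > r(N) — characteristic of non-normal nilpotent operators. Indeed N^5 = 0.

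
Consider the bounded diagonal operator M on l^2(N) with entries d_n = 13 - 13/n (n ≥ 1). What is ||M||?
||M|| = 13

For a diagonal operator on l^2 with entries d_n, ||M|| = sup_n |d_n|. Here d_1 = 0, d_2 = 13/2, ..., and d_n = 13 - 13/n increases monotonically toward 13. All terms lie in [0, 13), so |d_n| = d_n and the supremum is the limit 13, which is not attained by any individual d_n. Hence ||M|| = 13.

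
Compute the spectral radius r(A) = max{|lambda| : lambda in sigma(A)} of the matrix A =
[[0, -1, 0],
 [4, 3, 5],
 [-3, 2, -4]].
r(A) ≈ 4.7963

The eigenvalues of A are the roots of its characteristic polynomial. With M = A (coefficients from the trace, the sum of principal 2x2 minors, and det A):
  p(λ) = det(λ I - M) = λ^3 + λ^2 - 18λ + 1.
No integer candidate from the rational root theorem (±divisors of 1) is a root, so the roots are irrational. The cubic discriminant is Δ = 23297 > 0, so there are three distinct real roots. p(-5) = -9 and p(-4) = 25 have opposite signs, so a root lies in (-5, -4); Newton's method refines it to λ ≈ -4.7963. p(0) = 1 and p(1) = -15 have opposite signs, so a root lies in (0, 1); Newton's method refines it to λ ≈ 0.0557. p(3) = -17 and p(4) = 9 have opposite signs, so a root lies in (3, 4); Newton's method refines it to λ ≈ 3.7406. Check (Vieta): the three roots sum to -1, matching tr M = -1.
Thus the eigenvalues (to 4 decimals) are -4.7963 (modulus 4.7963); 0.0557 (modulus 0.0557); 3.7406 (modulus 3.7406). The spectral radius is the largest modulus: r(A) ≈ 4.7963. (Cross-check: r(A) ≤ ||A||_2 ≈ 8.22; equality holds whenever A is normal, though it can also hold for some non-normal A.)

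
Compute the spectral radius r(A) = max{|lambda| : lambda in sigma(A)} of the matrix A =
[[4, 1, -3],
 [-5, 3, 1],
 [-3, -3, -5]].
r(A) ≈ 6.0368

The eigenvalues of A are the roots of its characteristic polynomial. With M = A (coefficients from the trace, the sum of principal 2x2 minors, and det A):
  p(λ) = det(λ I - M) = λ^3 - 2λ^2 - 24λ + 148.
No integer candidate from the rational root theorem (±divisors of 148) is a root, so the roots are irrational. The cubic discriminant is Δ = -401200 < 0, so there is one real root and a complex-conjugate pair. p(-7) = -125 and p(-6) = 4 have opposite signs, so a root lies in (-7, -6); Newton's method refines it to λ ≈ -6.0368. Dividing out (λ - (-6.0368)) leaves approximately λ^2 - 8.0368λ + 24.5164. For λ^2 - 8.0368λ + 24.5164 the discriminant is -33.4755. It is negative, so the remaining roots are the complex-conjugate pair λ ≈ 4.0184 ± 2.8929i. Their product equals the constant term, so |λ|^2 ≈ 24.5164 and |λ| ≈ 4.9514.
Thus the eigenvalues (to 4 decimals) are -6.0368 (modulus 6.0368); 4.0184 ± 2.8929i (modulus 4.9514). The spectral radius is the largest modulus: r(A) ≈ 6.0368. (Cross-check: r(A) ≤ ||A||_2 ≈ 7.1467; equality holds whenever A is normal, though it can also hold for some non-normal A.)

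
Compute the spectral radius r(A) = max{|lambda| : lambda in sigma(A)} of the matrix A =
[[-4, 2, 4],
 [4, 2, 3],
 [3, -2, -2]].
r(A) ≈ 7.1199

The eigenvalues of A are the roots of its characteristic polynomial. With M = A (coefficients from the trace, the sum of principal 2x2 minors, and det A):
  p(λ) = det(λ I - M) = λ^3 + 4λ^2 - 18λ + 30.
No integer candidate from the rational root theorem (±divisors of 30) is a root, so the roots are irrational. The cubic discriminant is Δ = -42348 < 0, so there is one real root and a complex-conjugate pair. p(-8) = -82 and p(-7) = 9 have opposite signs, so a root lies in (-8, -7); Newton's method refines it to λ ≈ -7.1199. Dividing out (λ - (-7.1199)) leaves approximately λ^2 - 3.1199λ + 4.2135. For λ^2 - 3.1199λ + 4.2135 the discriminant is -7.1203. It is negative, so the remaining roots are the complex-conjugate pair λ ≈ 1.56 ± 1.3342i. Their product equals the constant term, so |λ|^2 ≈ 4.2135 and |λ| ≈ 2.0527.
Thus the eigenvalues (to 4 decimals) are -7.1199 (modulus 7.1199); 1.56 ± 1.3342i (modulus 2.0527). The spectral radius is the largest modulus: r(A) ≈ 7.1199. (Cross-check: r(A) ≤ ||A||_2 ≈ 7.2364; equality holds whenever A is normal, though it can also hold for some non-normal A.)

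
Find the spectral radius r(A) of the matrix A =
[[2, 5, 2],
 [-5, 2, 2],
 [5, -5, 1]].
r(A) ≈ 5.4766

The eigenvalues of A are the roots of its characteristic polynomial. With M = A (coefficients from the trace, the sum of principal 2x2 minors, and det A):
  p(λ) = det(λ I - M) = λ^3 - 5λ^2 + 33λ - 129.
No integer candidate from the rational root theorem (±divisors of 129) is a root, so the roots are irrational. The cubic discriminant is Δ = -247200 < 0, so there is one real root and a complex-conjugate pair. p(4) = -13 and p(5) = 36 have opposite signs, so a root lies in (4, 5); Newton's method refines it to λ ≈ 4.3009. Dividing out (λ - (4.3009)) leaves approximately λ^2 - 0.6991λ + 29.9934. For λ^2 - 0.6991λ + 29.9934 the discriminant is -119.4849. It is negative, so the remaining roots are the complex-conjugate pair λ ≈ 0.3495 ± 5.4655i. Their product equals the constant term, so |λ|^2 ≈ 29.9934 and |λ| ≈ 5.4766.
Thus the eigenvalues (to 4 decimals) are 4.3009 (modulus 4.3009); 0.3495 ± 5.4655i (modulus 5.4766). The spectral radius is the largest modulus: r(A) ≈ 5.4766. (Cross-check: r(A) ≤ ||A||_2 ≈ 8.9282; equality holds whenever A is normal, though it can also hold for some non-normal A.)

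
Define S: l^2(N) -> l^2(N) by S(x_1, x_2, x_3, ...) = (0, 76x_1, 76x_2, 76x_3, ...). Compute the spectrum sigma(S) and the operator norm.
sigma(S) = closed disk {z in C : |z| ≤ 76}; ||S|| = 76

Note S = 76·U where U is the unit right shift (U x)_k = x_{k-1} (with x_0 := 0); so ||S|| = 76||U|| and sigma(S) = 76·sigma(U). ||S x||^2 = sum_{k≥1} |76x_k|^2 = 5776||x||^2, so ||S|| = 76 and sigma(S) ⊂ {|z| ≤ 76}. For any |lambda| < 76, the equation (S - lambda I) x = 0 forces x_1 = 0, then 76x_k = lambda x_{k+1} ⇒ x = 0, so S has no eigenvalues. But (S - lambda I) is not surjective for |lambda| < 76: solving (S - lambda I) x = e_1 would require x_n proportional to (lambda/76)^(-n), which is not in l^2. So every |lambda| < 76 lies in the residual spectrum. The boundary |lambda| = 76 is in the approximate point spectrum (the spectrum is closed). Hence sigma(S) is the closed disk of radius 76.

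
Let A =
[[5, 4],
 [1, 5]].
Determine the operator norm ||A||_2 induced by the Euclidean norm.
||A||_2 = sqrt((67 + sqrt(2725))/2) ≈ 7.7202 (= sqrt(largest eigenvalue of A^T A))

||A||_2 = sigma_max(A) = sqrt(lambda_max(A^T A)). Form the symmetric matrix M = A^T A =
[[26, 25],
 [25, 41]].
Its characteristic polynomial (trace, determinant of M give the coefficients) is
  p(λ) = det(λ I - M) = λ^2 - 67λ + 441.
For λ^2 - 67λ + 441 the discriminant is 2725. It is nonnegative but not a perfect square, so the roots are real and irrational: λ = (67 ± sqrt(2725))/2 ≈ 59.6008, 7.3992.
So the eigenvalues of A^T A are ≈ 7.3992, 59.6008 (all ≥ 0, as they must be for A^T A). The largest is λ_max = (67 + sqrt(2725))/2 ≈ 59.6008, hence ||A||_2 = sqrt(λ_max) = sqrt((67 + sqrt(2725))/2) ≈ 7.7202.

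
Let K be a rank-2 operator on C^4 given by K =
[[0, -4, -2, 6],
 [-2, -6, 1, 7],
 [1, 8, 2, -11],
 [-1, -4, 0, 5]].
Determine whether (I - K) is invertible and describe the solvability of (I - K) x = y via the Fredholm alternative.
(I - K) is invertible (det(I - K) = -12 ≠ 0), so for every y in C^4 the equation (I - K) x = y has a unique solution.

K has rank 2 and factors as K = U V^T = u1 v1^T + u2 v2^T with u1 = (0, 2, -1, 1), v1 = (-1, -2, 1, 2), u2 = (-2, -1, 3, -1), v2 = (0, 2, 1, -3) (multiplying out reproduces the displayed K). The nonzero eigenvalues of U V^T coincide with those of the 2 x 2 matrix G = V^T U = [[v1·u1, v1·u2], [v2·u1, v2·u2]] = [[-3, 5], [0, 4]], and by the Sylvester determinant identity det(I_4 - U V^T) = det(I_2 - V^T U) = det([[4, -5], [0, -3]]) = (4)(-3) - (-5)(0) = -12. (Direct check: I - K =
[[1, 4, 2, -6],
 [2, 7, -1, -7],
 [-1, -8, -1, 11],
 [1, 4, 0, -4]]
has determinant -12.) The finite-dimensional Fredholm alternative says: either (I - K) is invertible, or ker(I - K) ≠ {0} and then range(I - K) = ker((I - K)^*)^⊥, with dim ker(I - K) = dim ker((I - K)^*). Since det(I - K) ≠ 0, 1 is not an eigenvalue of K and ker(I - K) = {0}, so we are in the first case: for every y there is a unique x = (I - K)^(-1) y. (Explicitly, by the Woodbury identity, (I - U V^T)^(-1) = I + U (I_2 - G)^(-1) V^T.)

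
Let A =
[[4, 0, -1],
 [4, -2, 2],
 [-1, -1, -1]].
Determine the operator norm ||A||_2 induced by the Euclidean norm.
||A||_2 ≈ 5.9745 (= sqrt(largest eigenvalue of A^T A))

||A||_2 = sigma_max(A) = sqrt(lambda_max(A^T A)). Form the symmetric matrix M = A^T A =
[[33, -7, 5],
 [-7, 5, -3],
 [5, -3, 6]].
Its characteristic polynomial (trace, sum of principal 2x2 minors, determinant of M give the coefficients) is
  p(λ) = det(λ I - M) = λ^3 - 44λ^2 + 310λ - 484.
No integer candidate from the rational root theorem (±divisors of 484) is a root, so the roots are irrational. The cubic discriminant is Δ = 14476144 > 0, so there are three distinct real roots. p(2) = -32 and p(3) = 77 have opposite signs, so a root lies in (2, 3); Newton's method refines it to λ ≈ 2.2333. p(6) = 8 and p(7) = -127 have opposite signs, so a root lies in (6, 7); Newton's method refines it to λ ≈ 6.0715. p(35) = -659 and p(36) = 308 have opposite signs, so a root lies in (35, 36); Newton's method refines it to λ ≈ 35.6952. Check (Vieta): the three roots sum to 44, matching tr M = 44.
So the eigenvalues of A^T A are ≈ 2.2333, 6.0715, 35.6952 (all ≥ 0, as they must be for A^T A). The largest is λ_max ≈ 35.6952, hence ||A||_2 = sqrt(λ_max) ≈ 5.9745.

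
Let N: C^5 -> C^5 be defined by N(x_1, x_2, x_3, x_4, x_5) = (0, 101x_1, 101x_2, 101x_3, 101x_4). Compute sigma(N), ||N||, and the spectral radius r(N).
sigma(N) = {0}; ||N|| = 101; r(N) = 0. (N is nilpotent with N^5 = 0.)

On C^5, N is a strictly lower-triangular matrix with 101 on the subdiagonal and zeros elsewhere, so its characteristic polynomial is lambda^5 and every eigenvalue is 0: sigma(N) = {0}. For the operator norm, N e_i = 101e_{i+1} for i = 1, ..., 4 and N e_5 = 0, so the singular values of N are 101 (with multiplicity 4) and 0; hence ||N|| = 101. The spectral radius r(N) = max|lambda| = 0. Note ||N|| > r(N) — characteristic of non-normal nilpotent operators. Indeed N^5 = 0.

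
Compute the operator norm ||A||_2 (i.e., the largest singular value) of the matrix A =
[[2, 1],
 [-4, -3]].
||A||_2 = sqrt((30 + sqrt(884))/2) ≈ 5.465 (= sqrt(largest eigenvalue of A^T A))

||A||_2 = sigma_max(A) = sqrt(lambda_max(A^T A)). Form the symmetric matrix M = A^T A =
[[20, 14],
 [14, 10]].
Its characteristic polynomial (trace, determinant of M give the coefficients) is
  p(λ) = det(λ I - M) = λ^2 - 30λ + 4.
For λ^2 - 30λ + 4 the discriminant is 884. It is nonnegative but not a perfect square, so the roots are real and irrational: λ = (30 ± sqrt(884))/2 ≈ 29.8661, 0.1339.
So the eigenvalues of A^T A are ≈ 0.1339, 29.8661 (all ≥ 0, as they must be for A^T A). The largest is λ_max = (30 + sqrt(884))/2 ≈ 29.8661, hence ||A||_2 = sqrt(λ_max) = sqrt((30 + sqrt(884))/2) ≈ 5.465.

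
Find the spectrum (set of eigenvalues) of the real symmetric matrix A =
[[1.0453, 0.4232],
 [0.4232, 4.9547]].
sigma(A) ≈ {1, 5}

A is real symmetric, so its spectrum consists of real eigenvalues. Expanding the characteristic polynomial of the displayed matrix gives
  det(λ I - A) = p(λ) = λ^2 + (-6)λ + (5).
Solving p(λ) = 0 yields eigenvalues ≈ 1, 5. (A is shown rounded to 4 decimals, so these recover the underlying integer eigenvalues to within that precision.)
Verification: the trace of A = 6 equals the sum of eigenvalues 6, and det(A) ≈ 5.0000 matches the eigenvalue product 5.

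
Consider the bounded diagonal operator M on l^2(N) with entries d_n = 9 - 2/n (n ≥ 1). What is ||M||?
||M|| = 9

For a diagonal operator on l^2 with entries d_n, ||M|| = sup_n |d_n|. Here d_1 = 7, d_2 = 8, ..., and d_n = 9 - 2/n increases monotonically toward 9. All terms lie in [7, 9), so |d_n| = d_n and the supremum is the limit 9, which is not attained by any individual d_n. Hence ||M|| = 9.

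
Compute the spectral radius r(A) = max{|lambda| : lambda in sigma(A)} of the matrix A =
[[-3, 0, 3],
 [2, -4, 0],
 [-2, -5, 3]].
r(A) ≈ 5.2312

The eigenvalues of A are the roots of its characteristic polynomial. With M = A (coefficients from the trace, the sum of principal 2x2 minors, and det A):
  p(λ) = det(λ I - M) = λ^3 + 4λ^2 - 3λ + 18.
No integer candidate from the rational root theorem (±divisors of 18) is a root, so the roots are irrational. The cubic discriminant is Δ = -16992 < 0, so there is one real root and a complex-conjugate pair. p(-6) = -36 and p(-5) = 8 have opposite signs, so a root lies in (-6, -5); Newton's method refines it to λ ≈ -5.2312. Dividing out (λ - (-5.2312)) leaves approximately λ^2 - 1.2312λ + 3.4409. For λ^2 - 1.2312λ + 3.4409 the discriminant is -12.2475. It is negative, so the remaining roots are the complex-conjugate pair λ ≈ 0.6156 ± 1.7498i. Their product equals the constant term, so |λ|^2 ≈ 3.4409 and |λ| ≈ 1.855.
Thus the eigenvalues (to 4 decimals) are -5.2312 (modulus 5.2312); 0.6156 ± 1.7498i (modulus 1.855). The spectral radius is the largest modulus: r(A) ≈ 5.2312. (Cross-check: r(A) ≤ ||A||_2 ≈ 7.1262; equality holds whenever A is normal, though it can also hold for some non-normal A.)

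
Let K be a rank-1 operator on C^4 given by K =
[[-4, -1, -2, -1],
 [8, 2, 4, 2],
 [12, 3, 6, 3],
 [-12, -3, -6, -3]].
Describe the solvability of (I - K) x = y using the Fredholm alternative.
(I - K) is singular (det(I - K) = 0, i.e. 1 ∈ sigma(K)). (I - K) x = y is solvable iff y ⊥ ker((I - K)^*) = span{(-4, -1, -2, -1)}, i.e. iff -4y_1 - y_2 - 2y_3 - y_4 = 0. When solvable, the solutions are x = y + c·(1, -2, -3, 3), c arbitrary (ker(I - K) = span{(1, -2, -3, 3)}, dimension 1).

K has rank 1, so it is an outer product K = u v^T: every row of K is a multiple of one row vector. Reading off the entries, u = (1, -2, -3, 3) and v = (-4, -1, -2, -1) (row i of K equals u_i·v^T). A rank-one matrix u v^T satisfies K u = u (v·u) and kills the (3)-dimensional subspace v^⊥, so its characteristic polynomial is lambda^3 (lambda - v·u) with v·u = tr K = 1. Hence the eigenvalues of I - K are 1 (multiplicity 3) and 1 - (1) = 0, so det(I - K) = 0. (Direct check: I - K =
[[5, 1, 2, 1],
 [-8, -1, -4, -2],
 [-12, -3, -5, -3],
 [12, 3, 6, 4]]
has determinant 0.) So 1 is an eigenvalue of K and (I - K) is not invertible. The finite-dimensional Fredholm alternative says: either (I - K) is invertible, or ker(I - K) ≠ {0} and then range(I - K) = ker((I - K)^*)^⊥, with dim ker(I - K) = dim ker((I - K)^*). We are in the second case, so we need both kernels. Kernel of I - K: (I - K) u = u - u (v·u) = u - u = 0, so ker(I - K) = span{u} = span{(1, -2, -3, 3)} (it is exactly 1-dimensional because rank(I - K) = 3). Kernel of the adjoint: K is real, so (I - K)^* = I - K^T = I - v u^T, and (I - v u^T) v = v - v (u·v) = 0; hence ker((I - K)^*) = span{v} = span{(-4, -1, -2, -1)}. Therefore (I - K) x = y is solvable iff <y, v> = 0, i.e. iff -4y_1 - y_2 - 2y_3 - y_4 = 0. When this holds, K y = u (v·y) = 0, so (I - K) y = y and x = y is a particular solution; the full solution set is the line x = y + c·u = y + c·(1, -2, -3, 3), c ∈ C.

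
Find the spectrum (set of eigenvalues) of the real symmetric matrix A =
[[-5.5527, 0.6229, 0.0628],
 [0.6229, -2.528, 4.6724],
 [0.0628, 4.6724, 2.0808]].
sigma(A) ≈ {-6, -5, 5}

A is real symmetric, so its spectrum consists of real eigenvalues. Expanding the characteristic polynomial of the displayed matrix gives
  det(λ I - A) = p(λ) = λ^3 + (6)λ^2 + (-25)λ + (-150).
Solving p(λ) = 0 yields eigenvalues ≈ -6, -5, 5. (A is shown rounded to 4 decimals, so these recover the underlying integer eigenvalues to within that precision.)
Verification: the trace of A = -6 equals the sum of eigenvalues -6, and det(A) ≈ 149.9996 matches the eigenvalue product 150.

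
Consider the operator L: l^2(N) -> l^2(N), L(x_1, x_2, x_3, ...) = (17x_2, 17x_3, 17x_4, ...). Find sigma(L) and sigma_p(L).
sigma(L) = closed disk {z in C : |z| ≤ 17}; sigma_p(L) = open disk {z in C : |z| < 17}

Note L = 17·V where V is the unit left shift (V x)_k = x_{k+1}; so sigma(L) = 17·sigma(V) and ||L|| = 17||V||. ||L x||^2 = 289sum_{k≥2} |x_k|^2 ≤ 289||x||^2, with equality on {x : x_1 = 0}, so ||L|| = 17. For any lambda with |lambda| < 17, set r = lambda/17 (|r| < 1); the vector x = (1, r, r^2, ...) is in l^2 and satisfies L x = 17(r, r^2, ...) = lambda x, so lambda is an eigenvalue. On the boundary |lambda| = 17 the geometric series diverges, so no l^2 eigenvector exists, but these lambda lie in the approximate point spectrum. Hence sigma(L) is the closed disk of radius 17 and sigma_p(L) is the open disk.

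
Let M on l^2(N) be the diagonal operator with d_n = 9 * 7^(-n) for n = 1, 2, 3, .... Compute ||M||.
||M|| = 9/7 (attained at n = 1)

For M diagonal, ||M|| = sup_n |d_n|. The sequence d_n = 9 * 7^(-n) is positive and strictly decreasing (ratio 7^(-1) < 1), so the supremum is d_1 = 9/7. Hence ||M|| = 9/7.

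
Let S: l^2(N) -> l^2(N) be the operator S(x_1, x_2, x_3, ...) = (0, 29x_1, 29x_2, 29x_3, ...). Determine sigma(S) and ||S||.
sigma(S) = closed disk {z in C : |z| ≤ 29}; ||S|| = 29

Note S = 29·U where U is the unit right shift (U x)_k = x_{k-1} (with x_0 := 0); so ||S|| = 29||U|| and sigma(S) = 29·sigma(U). ||S x||^2 = sum_{k≥1} |29x_k|^2 = 841||x||^2, so ||S|| = 29 and sigma(S) ⊂ {|z| ≤ 29}. For any |lambda| < 29, the equation (S - lambda I) x = 0 forces x_1 = 0, then 29x_k = lambda x_{k+1} ⇒ x = 0, so S has no eigenvalues. But (S - lambda I) is not surjective for |lambda| < 29: solving (S - lambda I) x = e_1 would require x_n proportional to (lambda/29)^(-n), which is not in l^2. So every |lambda| < 29 lies in the residual spectrum. The boundary |lambda| = 29 is in the approximate point spectrum (the spectrum is closed). Hence sigma(S) is the closed disk of radius 29.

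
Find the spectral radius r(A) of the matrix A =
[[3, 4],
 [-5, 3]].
r(A) = sqrt(29) ≈ 5.3852

The eigenvalues of A are the roots of its characteristic polynomial. With M = A (coefficients from the trace and determinant):
  p(λ) = det(λ I - M) = λ^2 - 6λ + 29.
For λ^2 - 6λ + 29 the discriminant is -80. It is negative, so the roots are the complex-conjugate pair λ = 3 ± (sqrt(80)/2) i ≈ 3 ± 4.4721i. For a conjugate pair the product of the roots equals the constant term, so |λ|^2 = 29 and |λ| = sqrt(29) ≈ 5.3852.
Thus the eigenvalues (to 4 decimals) are 3 ± 4.4721i (modulus 5.3852). The spectral radius is the largest modulus: r(A) = sqrt(29) ≈ 5.3852. (Cross-check: r(A) ≤ ||A||_2 ≈ 5.9083; equality holds whenever A is normal, though it can also hold for some non-normal A.)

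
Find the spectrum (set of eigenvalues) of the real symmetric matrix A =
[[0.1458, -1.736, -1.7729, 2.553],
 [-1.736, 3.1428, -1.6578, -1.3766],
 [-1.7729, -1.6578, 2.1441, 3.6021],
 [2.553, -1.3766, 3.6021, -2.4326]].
sigma(A) ≈ {-6, 0, 3, 6}

A is real symmetric, so its spectrum consists of real eigenvalues. Expanding the characteristic polynomial of the displayed matrix gives
  det(λ I - A) = p(λ) = λ^4 + (-3)λ^3 + (-36)λ^2 + (108)λ + (0.0017).
Solving p(λ) = 0 yields eigenvalues ≈ -6, 0, 3, 6. (A is shown rounded to 4 decimals, so these recover the underlying integer eigenvalues to within that precision.)
Verification: the trace of A = 3 equals the sum of eigenvalues 3, and det(A) ≈ 0.0017 matches the eigenvalue product 0.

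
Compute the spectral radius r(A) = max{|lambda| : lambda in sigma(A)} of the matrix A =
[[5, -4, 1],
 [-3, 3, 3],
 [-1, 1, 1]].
r(A) = (9 + sqrt(45))/2 ≈ 7.8541

The eigenvalues of A are the roots of its characteristic polynomial. With M = A (coefficients from the trace, the sum of principal 2x2 minors, and det A):
  p(λ) = det(λ I - M) = λ^3 - 9λ^2 + 9λ.
The constant term is 0, so λ = 0 is a root. Dividing out λ leaves p(λ) = λ(λ^2 - 9λ + 9). For λ^2 - 9λ + 9 the discriminant is 45. It is nonnegative but not a perfect square, so the roots are real and irrational: λ = (9 ± sqrt(45))/2 ≈ 7.8541, 1.1459.
Thus the eigenvalues (to 4 decimals) are 7.8541 (modulus 7.8541); 1.1459 (modulus 1.1459); 0 (modulus 0). The spectral radius is the largest modulus: r(A) = (9 + sqrt(45))/2 ≈ 7.8541. (Cross-check: r(A) ≤ ||A||_2 ≈ 7.874; equality holds whenever A is normal, though it can also hold for some non-normal A.)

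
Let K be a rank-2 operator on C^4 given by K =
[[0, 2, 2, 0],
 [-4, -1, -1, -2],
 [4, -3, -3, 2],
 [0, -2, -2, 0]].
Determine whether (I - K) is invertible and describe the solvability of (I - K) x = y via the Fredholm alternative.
(I - K) is invertible (det(I - K) = 5 ≠ 0), so for every y in C^4 the equation (I - K) x = y has a unique solution.

K has rank 2 and factors as K = U V^T = u1 v1^T + u2 v2^T with u1 = (-2, 3, 1, 2), v1 = (-2, 0, 0, -1), u2 = (-2, 1, 3, 2), v2 = (2, -1, -1, 1) (multiplying out reproduces the displayed K). The nonzero eigenvalues of U V^T coincide with those of the 2 x 2 matrix G = V^T U = [[v1·u1, v1·u2], [v2·u1, v2·u2]] = [[2, 2], [-6, -6]], and by the Sylvester determinant identity det(I_4 - U V^T) = det(I_2 - V^T U) = det([[-1, -2], [6, 7]]) = (-1)(7) - (-2)(6) = 5. (Direct check: I - K =
[[1, -2, -2, 0],
 [4, 2, 1, 2],
 [-4, 3, 4, -2],
 [0, 2, 2, 1]]
has determinant 5.) The finite-dimensional Fredholm alternative says: either (I - K) is invertible, or ker(I - K) ≠ {0} and then range(I - K) = ker((I - K)^*)^⊥, with dim ker(I - K) = dim ker((I - K)^*). Since det(I - K) ≠ 0, 1 is not an eigenvalue of K and ker(I - K) = {0}, so we are in the first case: for every y there is a unique x = (I - K)^(-1) y. (Explicitly, by the Woodbury identity, (I - U V^T)^(-1) = I + U (I_2 - G)^(-1) V^T.)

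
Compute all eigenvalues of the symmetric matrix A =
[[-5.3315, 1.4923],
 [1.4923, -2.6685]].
sigma(A) ≈ {-6, -2}

A is real symmetric, so its spectrum consists of real eigenvalues. Expanding the characteristic polynomial of the displayed matrix gives
  det(λ I - A) = p(λ) = λ^2 + (8)λ + (12).
Solving p(λ) = 0 yields eigenvalues ≈ -6, -2. (A is shown rounded to 4 decimals, so these recover the underlying integer eigenvalues to within that precision.)
Verification: the trace of A = -8 equals the sum of eigenvalues -8, and det(A) ≈ 12.0001 matches the eigenvalue product 12.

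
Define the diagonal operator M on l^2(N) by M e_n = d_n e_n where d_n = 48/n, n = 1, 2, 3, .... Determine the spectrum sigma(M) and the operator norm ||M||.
sigma(M) = {48/n : n ≥ 1} ∪ {0}; ||M|| = 48

A bounded diagonal operator on l^2 with diagonal entries d_n has spectrum equal to the closure of {d_n : n ≥ 1}: every d_n is an eigenvalue (with eigenvector e_n), so {d_n} ⊂ sigma(M); the spectrum is closed, so its closure is too; and for lambda not in the closure, (M - lambda I) has bounded inverse (the diagonal entries 1/(d_n - lambda) are bounded). For our sequence d_n = 48/n, n = 1, 2, 3, ...:
  - {d_n} = {48/n : n ≥ 1}; the only limit point is 0
  - closure = {48/n : n ≥ 1} ∪ {0}
For the norm: a diagonal operator has ||M|| = sup_n |d_n|. Here d_n = 48/n is positive and decreasing, so sup_n |d_n| = d_1 = 48. So ||M|| = 48.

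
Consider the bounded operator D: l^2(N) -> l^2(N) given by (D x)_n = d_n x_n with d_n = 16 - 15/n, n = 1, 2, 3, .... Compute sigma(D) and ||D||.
sigma(D) = {16 - 15/n : n ≥ 1} ∪ {16}; ||D|| = 16

A bounded diagonal operator on l^2 with diagonal entries d_n has spectrum equal to the closure of {d_n : n ≥ 1}: every d_n is an eigenvalue (with eigenvector e_n), so {d_n} ⊂ sigma(D); the spectrum is closed, so its closure is too; and for lambda not in the closure, (D - lambda I) has bounded inverse (the diagonal entries 1/(d_n - lambda) are bounded). For our sequence d_n = 16 - 15/n, n = 1, 2, 3, ...:
  - {d_n} = {16 - 15/n : n ≥ 1}; the only limit point is 16
  - closure = {16 - 15/n : n ≥ 1} ∪ {16}
For the norm: a diagonal operator has ||D|| = sup_n |d_n|. Here d_n = 16 - 15/n increases monotonically from d_1 = 1 toward 16, with all terms in [1, 16); so sup_n |d_n| = 16 (the supremum is the limit, not attained). So ||D|| = 16.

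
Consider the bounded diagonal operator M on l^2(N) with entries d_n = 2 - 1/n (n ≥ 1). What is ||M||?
||M|| = 2

For a diagonal operator on l^2 with entries d_n, ||M|| = sup_n |d_n|. Here d_1 = 1, d_2 = 3/2, ..., and d_n = 2 - 1/n increases monotonically toward 2. All terms lie in [1, 2), so |d_n| = d_n and the supremum is the limit 2, which is not attained by any individual d_n. Hence ||M|| = 2.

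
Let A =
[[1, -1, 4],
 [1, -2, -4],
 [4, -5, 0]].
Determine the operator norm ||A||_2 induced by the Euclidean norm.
||A||_2 ≈ 6.956 (= sqrt(largest eigenvalue of A^T A))

||A||_2 = sigma_max(A) = sqrt(lambda_max(A^T A)). Form the symmetric matrix M = A^T A =
[[18, -23, 0],
 [-23, 30, 4],
 [0, 4, 32]].
Its characteristic polynomial (trace, sum of principal 2x2 minors, determinant of M give the coefficients) is
  p(λ) = det(λ I - M) = λ^3 - 80λ^2 + 1531λ - 64.
No integer candidate from the rational root theorem (±divisors of 64) is a root, so the roots are irrational. The cubic discriminant is Δ = 656847604 > 0, so there are three distinct real roots. p(0) = -64 and p(1) = 1388 have opposite signs, so a root lies in (0, 1); Newton's method refines it to λ ≈ 0.0419. p(31) = 308 and p(32) = -224 have opposite signs, so a root lies in (31, 32); Newton's method refines it to λ ≈ 31.5722. p(48) = -304 and p(49) = 524 have opposite signs, so a root lies in (48, 49); Newton's method refines it to λ ≈ 48.3859. Check (Vieta): the three roots sum to 80, matching tr M = 80.
So the eigenvalues of A^T A are ≈ 0.0419, 31.5722, 48.3859 (all ≥ 0, as they must be for A^T A). The largest is λ_max ≈ 48.3859, hence ||A||_2 = sqrt(λ_max) ≈ 6.956.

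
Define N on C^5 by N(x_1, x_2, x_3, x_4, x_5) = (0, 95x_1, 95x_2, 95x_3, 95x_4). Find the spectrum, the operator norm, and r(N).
sigma(N) = {0}; ||N|| = 95; r(N) = 0. (N is nilpotent with N^5 = 0.)

On C^5, N is a strictly lower-triangular matrix with 95 on the subdiagonal and zeros elsewhere, so its characteristic polynomial is lambda^5 and every eigenvalue is 0: sigma(N) = {0}. For the operator norm, N e_i = 95e_{i+1} for i = 1, ..., 4 and N e_5 = 0, so the singular values of N are 95 (with multiplicity 4) and 0; hence ||N|| = 95. The spectral radius r(N) = max|lambda| = 0. Note ||N|| > r(N) — characteristic of non-normal nilpotent operators. Indeed N^5 = 0.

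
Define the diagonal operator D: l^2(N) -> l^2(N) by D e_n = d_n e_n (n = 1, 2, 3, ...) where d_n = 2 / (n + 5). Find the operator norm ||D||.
||D|| = 1/3 (attained at n = 1)

For D diagonal, ||D|| = sup_n |d_n| = sup_n 2/(n + 5). This is positive and strictly decreasing in n, so the supremum is attained at n = 1: d_1 = 2/(1 + 5) = 1/3. Hence ||D|| = 1/3.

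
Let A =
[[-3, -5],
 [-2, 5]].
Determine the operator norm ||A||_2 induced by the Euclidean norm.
||A||_2 = sqrt((63 + sqrt(1469))/2) ≈ 7.1178 (= sqrt(largest eigenvalue of A^T A))

||A||_2 = sigma_max(A) = sqrt(lambda_max(A^T A)). Form the symmetric matrix M = A^T A =
[[13, 5],
 [5, 50]].
Its characteristic polynomial (trace, determinant of M give the coefficients) is
  p(λ) = det(λ I - M) = λ^2 - 63λ + 625.
For λ^2 - 63λ + 625 the discriminant is 1469. It is nonnegative but not a perfect square, so the roots are real and irrational: λ = (63 ± sqrt(1469))/2 ≈ 50.6638, 12.3362.
So the eigenvalues of A^T A are ≈ 12.3362, 50.6638 (all ≥ 0, as they must be for A^T A). The largest is λ_max = (63 + sqrt(1469))/2 ≈ 50.6638, hence ||A||_2 = sqrt(λ_max) = sqrt((63 + sqrt(1469))/2) ≈ 7.1178.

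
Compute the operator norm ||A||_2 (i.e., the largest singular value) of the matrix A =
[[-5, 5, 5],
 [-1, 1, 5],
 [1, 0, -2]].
||A||_2 ≈ 9.8548 (= sqrt(largest eigenvalue of A^T A))

||A||_2 = sigma_max(A) = sqrt(lambda_max(A^T A)). Form the symmetric matrix M = A^T A =
[[27, -26, -32],
 [-26, 26, 30],
 [-32, 30, 54]].
Its characteristic polynomial (trace, sum of principal 2x2 minors, determinant of M give the coefficients) is
  p(λ) = det(λ I - M) = λ^3 - 107λ^2 + 964λ - 400.
No integer candidate from the rational root theorem (±divisors of 400) is a root, so the roots are irrational. The cubic discriminant is Δ = 5834421328 > 0, so there are three distinct real roots. p(0) = -400 and p(1) = 458 have opposite signs, so a root lies in (0, 1); Newton's method refines it to λ ≈ 0.4359. p(9) = 338 and p(10) = -460 have opposite signs, so a root lies in (9, 10); Newton's method refines it to λ ≈ 9.4479. p(97) = -982 and p(98) = 7636 have opposite signs, so a root lies in (97, 98); Newton's method refines it to λ ≈ 97.1162. Check (Vieta): the three roots sum to 107, matching tr M = 107.
So the eigenvalues of A^T A are ≈ 0.4359, 9.4479, 97.1162 (all ≥ 0, as they must be for A^T A). The largest is λ_max ≈ 97.1162, hence ||A||_2 = sqrt(λ_max) ≈ 9.8548.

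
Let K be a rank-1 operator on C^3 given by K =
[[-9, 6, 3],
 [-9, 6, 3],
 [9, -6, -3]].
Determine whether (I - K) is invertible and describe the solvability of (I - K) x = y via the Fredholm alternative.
(I - K) is invertible (det(I - K) = 7 ≠ 0), so for every y in C^3 the equation (I - K) x = y has a unique solution.

K has rank 1, so it is an outer product K = u v^T: every row of K is a multiple of one row vector. Reading off the entries, u = (-3, -3, 3) and v = (3, -2, -1) (row i of K equals u_i·v^T). A rank-one matrix u v^T satisfies K u = u (v·u) and kills the (2)-dimensional subspace v^⊥, so its characteristic polynomial is lambda^2 (lambda - v·u) with v·u = tr K = -6. Hence the eigenvalues of I - K are 1 (multiplicity 2) and 1 - (-6) = 7, so det(I - K) = 7. (Direct check: I - K =
[[10, -6, -3],
 [9, -5, -3],
 [-9, 6, 4]]
has determinant 7.) The finite-dimensional Fredholm alternative says: either (I - K) is invertible, or ker(I - K) ≠ {0} and then range(I - K) = ker((I - K)^*)^⊥, with dim ker(I - K) = dim ker((I - K)^*). Since det(I - K) ≠ 0, 1 is not an eigenvalue of K and ker(I - K) = {0}, so we are in the first case: for every y there is a unique x = (I - K)^(-1) y. Explicitly, by the Sherman–Morrison formula, (I - u v^T)^(-1) = I + u v^T/(1 - v·u), i.e. (I - K)^(-1) = I + K/(7).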